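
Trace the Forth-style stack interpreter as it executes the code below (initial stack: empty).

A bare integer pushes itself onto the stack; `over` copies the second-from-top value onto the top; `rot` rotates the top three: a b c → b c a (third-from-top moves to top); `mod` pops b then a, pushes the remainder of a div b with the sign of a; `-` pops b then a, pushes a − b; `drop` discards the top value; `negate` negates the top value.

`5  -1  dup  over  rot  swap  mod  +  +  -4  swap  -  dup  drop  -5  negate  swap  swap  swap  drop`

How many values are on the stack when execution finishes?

5      → 5
-1     → 5 -1
dup    → 5 -1 -1
over   → 5 -1 -1 -1
rot    → 5 -1 -1 -1
swap   → 5 -1 -1 -1
mod    → 5 -1 0
+      → 5 -1
+      → 4
-4     → 4 -4
swap   → -4 4
-      → -8
dup    → -8 -8
drop   → -8
-5     → -8 -5
negate → -8 5
swap   → 5 -8
swap   → -8 5
swap   → 5 -8
drop   → 5

1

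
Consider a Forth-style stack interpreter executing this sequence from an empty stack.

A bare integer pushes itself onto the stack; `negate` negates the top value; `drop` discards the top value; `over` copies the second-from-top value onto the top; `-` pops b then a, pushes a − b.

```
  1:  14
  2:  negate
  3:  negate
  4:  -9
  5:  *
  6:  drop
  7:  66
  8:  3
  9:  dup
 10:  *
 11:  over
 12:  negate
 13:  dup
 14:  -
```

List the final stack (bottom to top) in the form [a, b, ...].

14     -> 14
negate -> -14
negate -> 14
-9     -> 14 -9
*      -> -126
drop   -> (empty)
66     -> 66
3      -> 66 3
dup    -> 66 3 3
*      -> 66 9
over   -> 66 9 66
negate -> 66 9 -66
dup    -> 66 9 -66 -66
-      -> 66 9 0

[66, 9, 0]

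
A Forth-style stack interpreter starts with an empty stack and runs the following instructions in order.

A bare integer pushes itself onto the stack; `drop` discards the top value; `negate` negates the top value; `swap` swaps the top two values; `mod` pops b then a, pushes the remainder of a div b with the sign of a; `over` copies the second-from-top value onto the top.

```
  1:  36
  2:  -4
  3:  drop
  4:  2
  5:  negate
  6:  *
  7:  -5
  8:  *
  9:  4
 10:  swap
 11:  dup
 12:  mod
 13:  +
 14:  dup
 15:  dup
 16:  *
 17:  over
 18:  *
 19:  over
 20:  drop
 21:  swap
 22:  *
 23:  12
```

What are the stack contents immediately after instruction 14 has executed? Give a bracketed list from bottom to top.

36     → 36
-4     → 36 -4
drop   → 36
2      → 36 2
negate → 36 -2
*      → -72
-5     → -72 -5
*      → 360
4      → 360 4
swap   → 4 360
dup    → 4 360 360
mod    → 4 0
+      → 4
dup    → 4 4

[4, 4]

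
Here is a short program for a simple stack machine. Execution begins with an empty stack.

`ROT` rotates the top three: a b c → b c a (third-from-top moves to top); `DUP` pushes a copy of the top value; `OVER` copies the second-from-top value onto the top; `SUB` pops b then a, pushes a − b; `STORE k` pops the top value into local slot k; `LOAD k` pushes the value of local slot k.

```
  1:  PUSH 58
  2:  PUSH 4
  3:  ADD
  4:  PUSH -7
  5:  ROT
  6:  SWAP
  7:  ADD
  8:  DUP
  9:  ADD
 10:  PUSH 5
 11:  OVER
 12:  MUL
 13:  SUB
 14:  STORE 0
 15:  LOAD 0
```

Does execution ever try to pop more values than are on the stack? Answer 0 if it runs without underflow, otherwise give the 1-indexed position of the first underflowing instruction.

PUSH 58 : [58]
PUSH 4  : [58, 4]
ADD     : [62]
PUSH -7 : [62, -7]
ROT  — needs 3 operands, stack has 2 → underflow

5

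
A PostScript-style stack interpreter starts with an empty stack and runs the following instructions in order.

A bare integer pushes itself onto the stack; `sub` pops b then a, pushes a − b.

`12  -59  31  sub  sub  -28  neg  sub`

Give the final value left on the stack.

12   [12]
-59  [12, -59]
31   [12, -59, 31]
sub  [12, -90]
sub  [102]
-28  [102, -28]
neg  [102, 28]
sub  [74]

74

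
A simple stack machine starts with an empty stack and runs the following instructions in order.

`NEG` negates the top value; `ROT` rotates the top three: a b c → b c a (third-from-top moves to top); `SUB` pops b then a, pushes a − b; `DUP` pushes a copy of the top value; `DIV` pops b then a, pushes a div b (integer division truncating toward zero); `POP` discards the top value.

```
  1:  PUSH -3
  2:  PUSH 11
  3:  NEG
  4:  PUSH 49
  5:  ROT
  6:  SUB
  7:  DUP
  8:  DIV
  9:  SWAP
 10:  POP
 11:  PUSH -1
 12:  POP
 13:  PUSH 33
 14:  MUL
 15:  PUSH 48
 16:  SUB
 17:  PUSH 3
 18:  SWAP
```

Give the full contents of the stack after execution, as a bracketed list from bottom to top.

[3, -15]

PUSH -3 : -3
PUSH 11 : -3 11
NEG     : -3 -11
PUSH 49 : -3 -11 49
ROT     : -11 49 -3
SUB     : -11 52
DUP     : -11 52 52
DIV     : -11 1
SWAP    : 1 -11
POP     : 1
PUSH -1 : 1 -1
POP     : 1
PUSH 33 : 1 33
MUL     : 33
PUSH 48 : 33 48
SUB     : -15
PUSH 3  : -15 3
SWAP    : 3 -15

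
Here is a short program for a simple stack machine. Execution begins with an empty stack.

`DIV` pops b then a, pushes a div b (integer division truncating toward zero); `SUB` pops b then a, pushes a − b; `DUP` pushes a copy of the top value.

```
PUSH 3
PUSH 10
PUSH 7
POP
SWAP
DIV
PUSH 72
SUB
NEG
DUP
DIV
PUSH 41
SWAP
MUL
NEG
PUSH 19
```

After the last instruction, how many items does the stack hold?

2

PUSH 3  -> [3]
PUSH 10 -> [3, 10]
PUSH 7  -> [3, 10, 7]
POP     -> [3, 10]
SWAP    -> [10, 3]
DIV     -> [3]
PUSH 72 -> [3, 72]
SUB     -> [-69]
NEG     -> [69]
DUP     -> [69, 69]
DIV     -> [1]
PUSH 41 -> [1, 41]
SWAP    -> [41, 1]
MUL     -> [41]
NEG     -> [-41]
PUSH 19 -> [-41, 19]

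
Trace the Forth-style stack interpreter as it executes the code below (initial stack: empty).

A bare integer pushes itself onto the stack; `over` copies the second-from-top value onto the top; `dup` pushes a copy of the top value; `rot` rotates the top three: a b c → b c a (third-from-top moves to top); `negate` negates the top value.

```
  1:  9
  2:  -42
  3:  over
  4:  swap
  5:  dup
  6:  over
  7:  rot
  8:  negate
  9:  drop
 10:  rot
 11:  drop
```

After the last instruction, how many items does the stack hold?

3

9      -> [9]
-42    -> [9, -42]
over   -> [9, -42, 9]
swap   -> [9, 9, -42]
dup    -> [9, 9, -42, -42]
over   -> [9, 9, -42, -42, -42]
rot    -> [9, 9, -42, -42, -42]
negate -> [9, 9, -42, -42, 42]
drop   -> [9, 9, -42, -42]
rot    -> [9, -42, -42, 9]
drop   -> [9, -42, -42]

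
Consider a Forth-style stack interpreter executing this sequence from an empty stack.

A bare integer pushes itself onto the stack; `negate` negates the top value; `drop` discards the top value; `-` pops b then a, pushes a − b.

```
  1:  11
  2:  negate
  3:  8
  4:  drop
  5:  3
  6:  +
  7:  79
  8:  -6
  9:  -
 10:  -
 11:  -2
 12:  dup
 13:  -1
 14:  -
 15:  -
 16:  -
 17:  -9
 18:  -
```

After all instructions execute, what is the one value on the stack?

-83

11     → [11]
negate → [-11]
8      → [-11, 8]
drop   → [-11]
3      → [-11, 3]
+      → [-8]
79     → [-8, 79]
-6     → [-8, 79, -6]
-      → [-8, 85]
-      → [-93]
-2     → [-93, -2]
dup    → [-93, -2, -2]
-1     → [-93, -2, -2, -1]
-      → [-93, -2, -1]
-      → [-93, -1]
-      → [-92]
-9     → [-92, -9]
-      → [-83]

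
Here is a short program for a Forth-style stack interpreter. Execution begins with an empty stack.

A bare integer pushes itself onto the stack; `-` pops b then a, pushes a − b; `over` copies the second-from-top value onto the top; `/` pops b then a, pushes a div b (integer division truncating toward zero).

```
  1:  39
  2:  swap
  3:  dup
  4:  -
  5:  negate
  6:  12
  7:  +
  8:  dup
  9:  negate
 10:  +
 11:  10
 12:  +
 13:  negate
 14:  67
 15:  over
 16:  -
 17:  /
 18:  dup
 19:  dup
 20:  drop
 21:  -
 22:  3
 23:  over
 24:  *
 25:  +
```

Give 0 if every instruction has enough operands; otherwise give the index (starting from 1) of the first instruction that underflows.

39 -> 39
swap  — needs 2 operands, stack has 1 → underflow

2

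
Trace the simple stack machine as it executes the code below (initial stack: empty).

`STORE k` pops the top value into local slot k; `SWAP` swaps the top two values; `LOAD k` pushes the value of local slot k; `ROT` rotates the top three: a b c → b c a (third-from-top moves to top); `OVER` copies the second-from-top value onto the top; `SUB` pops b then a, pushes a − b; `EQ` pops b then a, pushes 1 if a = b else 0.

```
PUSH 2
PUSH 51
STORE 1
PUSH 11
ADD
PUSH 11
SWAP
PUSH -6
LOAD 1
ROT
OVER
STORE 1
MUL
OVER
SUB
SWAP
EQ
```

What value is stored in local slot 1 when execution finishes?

51

PUSH 2  → 2
PUSH 51 → 2 51
STORE 1 → 2
PUSH 11 → 2 11
ADD     → 13
PUSH 11 → 13 11
SWAP    → 11 13
PUSH -6 → 11 13 -6
LOAD 1  → 11 13 -6 51
ROT     → 11 -6 51 13
OVER    → 11 -6 51 13 51
STORE 1 → 11 -6 51 13
MUL     → 11 -6 663
OVER    → 11 -6 663 -6
SUB     → 11 -6 669
SWAP    → 11 669 -6
EQ      → 11 0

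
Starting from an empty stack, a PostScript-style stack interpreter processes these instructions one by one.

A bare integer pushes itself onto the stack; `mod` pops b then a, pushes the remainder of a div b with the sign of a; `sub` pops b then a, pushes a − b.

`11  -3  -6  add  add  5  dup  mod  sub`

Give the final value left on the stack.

2

11  -> [11]
-3  -> [11, -3]
-6  -> [11, -3, -6]
add -> [11, -9]
add -> [2]
5   -> [2, 5]
dup -> [2, 5, 5]
mod -> [2, 0]
sub -> [2]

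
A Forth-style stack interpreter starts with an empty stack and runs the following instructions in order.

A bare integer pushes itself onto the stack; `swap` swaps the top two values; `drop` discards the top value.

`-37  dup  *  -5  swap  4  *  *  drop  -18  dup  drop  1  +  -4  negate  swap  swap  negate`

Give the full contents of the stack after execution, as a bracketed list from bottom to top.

[-17, -4]

-37     [-37]
dup     [-37, -37]
*       [1369]
-5      [1369, -5]
swap    [-5, 1369]
4       [-5, 1369, 4]
*       [-5, 5476]
*       [-27380]
drop    []
-18     [-18]
dup     [-18, -18]
drop    [-18]
1       [-18, 1]
+       [-17]
-4      [-17, -4]
negate  [-17, 4]
swap    [4, -17]
swap    [-17, 4]
negate  [-17, -4]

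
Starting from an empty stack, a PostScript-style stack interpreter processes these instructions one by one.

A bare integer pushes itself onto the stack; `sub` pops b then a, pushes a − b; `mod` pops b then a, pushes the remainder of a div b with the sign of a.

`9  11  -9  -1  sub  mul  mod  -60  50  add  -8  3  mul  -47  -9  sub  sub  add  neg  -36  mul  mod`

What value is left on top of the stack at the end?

9

9   → [9]
11  → [9, 11]
-9  → [9, 11, -9]
-1  → [9, 11, -9, -1]
sub → [9, 11, -8]
mul → [9, -88]
mod → [9]
-60 → [9, -60]
50  → [9, -60, 50]
add → [9, -10]
-8  → [9, -10, -8]
3   → [9, -10, -8, 3]
mul → [9, -10, -24]
-47 → [9, -10, -24, -47]
-9  → [9, -10, -24, -47, -9]
sub → [9, -10, -24, -38]
sub → [9, -10, 14]
add → [9, 4]
neg → [9, -4]
-36 → [9, -4, -36]
mul → [9, 144]
mod → [9]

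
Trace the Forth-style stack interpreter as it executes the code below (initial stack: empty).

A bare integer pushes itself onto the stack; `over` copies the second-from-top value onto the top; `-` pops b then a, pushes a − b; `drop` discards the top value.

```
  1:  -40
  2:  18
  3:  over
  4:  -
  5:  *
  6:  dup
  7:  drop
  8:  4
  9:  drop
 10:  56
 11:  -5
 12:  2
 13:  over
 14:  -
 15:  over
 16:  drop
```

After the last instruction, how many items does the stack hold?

-40  : [-40]
18   : [-40, 18]
over : [-40, 18, -40]
-    : [-40, 58]
*    : [-2320]
dup  : [-2320, -2320]
drop : [-2320]
4    : [-2320, 4]
drop : [-2320]
56   : [-2320, 56]
-5   : [-2320, 56, -5]
2    : [-2320, 56, -5, 2]
over : [-2320, 56, -5, 2, -5]
-    : [-2320, 56, -5, 7]
over : [-2320, 56, -5, 7, -5]
drop : [-2320, 56, -5, 7]

4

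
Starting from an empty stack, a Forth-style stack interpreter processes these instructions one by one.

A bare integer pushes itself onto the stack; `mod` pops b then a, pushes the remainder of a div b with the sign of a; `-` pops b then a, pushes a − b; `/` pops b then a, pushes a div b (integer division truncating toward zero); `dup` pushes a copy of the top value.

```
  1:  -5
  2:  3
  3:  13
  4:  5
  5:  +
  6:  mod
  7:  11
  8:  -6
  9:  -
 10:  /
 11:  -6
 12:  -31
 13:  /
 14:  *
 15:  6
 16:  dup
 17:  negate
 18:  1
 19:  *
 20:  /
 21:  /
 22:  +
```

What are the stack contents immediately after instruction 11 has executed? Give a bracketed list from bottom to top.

[-5, 0, -6]

-5  : [-5]
3   : [-5, 3]
13  : [-5, 3, 13]
5   : [-5, 3, 13, 5]
+   : [-5, 3, 18]
mod : [-5, 3]
11  : [-5, 3, 11]
-6  : [-5, 3, 11, -6]
-   : [-5, 3, 17]
/   : [-5, 0]
-6  : [-5, 0, -6]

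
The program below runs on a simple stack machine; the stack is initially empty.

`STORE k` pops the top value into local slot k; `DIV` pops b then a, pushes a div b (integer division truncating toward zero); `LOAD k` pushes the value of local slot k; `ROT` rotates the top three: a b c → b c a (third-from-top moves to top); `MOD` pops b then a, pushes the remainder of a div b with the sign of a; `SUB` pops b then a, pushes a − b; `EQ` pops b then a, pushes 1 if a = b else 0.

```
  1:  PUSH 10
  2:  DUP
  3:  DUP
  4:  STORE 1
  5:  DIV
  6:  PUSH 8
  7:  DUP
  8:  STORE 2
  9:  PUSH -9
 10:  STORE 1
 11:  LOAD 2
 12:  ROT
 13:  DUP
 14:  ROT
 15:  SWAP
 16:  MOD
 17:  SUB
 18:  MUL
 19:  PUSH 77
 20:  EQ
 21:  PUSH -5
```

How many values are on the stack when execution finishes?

2

PUSH 10 : [10]
DUP     : [10, 10]
DUP     : [10, 10, 10]
STORE 1 : [10, 10]
DIV     : [1]
PUSH 8  : [1, 8]
DUP     : [1, 8, 8]
STORE 2 : [1, 8]
PUSH -9 : [1, 8, -9]
STORE 1 : [1, 8]
LOAD 2  : [1, 8, 8]
ROT     : [8, 8, 1]
DUP     : [8, 8, 1, 1]
ROT     : [8, 1, 1, 8]
SWAP    : [8, 1, 8, 1]
MOD     : [8, 1, 0]
SUB     : [8, 1]
MUL     : [8]
PUSH 77 : [8, 77]
EQ      : [0]
PUSH -5 : [0, -5]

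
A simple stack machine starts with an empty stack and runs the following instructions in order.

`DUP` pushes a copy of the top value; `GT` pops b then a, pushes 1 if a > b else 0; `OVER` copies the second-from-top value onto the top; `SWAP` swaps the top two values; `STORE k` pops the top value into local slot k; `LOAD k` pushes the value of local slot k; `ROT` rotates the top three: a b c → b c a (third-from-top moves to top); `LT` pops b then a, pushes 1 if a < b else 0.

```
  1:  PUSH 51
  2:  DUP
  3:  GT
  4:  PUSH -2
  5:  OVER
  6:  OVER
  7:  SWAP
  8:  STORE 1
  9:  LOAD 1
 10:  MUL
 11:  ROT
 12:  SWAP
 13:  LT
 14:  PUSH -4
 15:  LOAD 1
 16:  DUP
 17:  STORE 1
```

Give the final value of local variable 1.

PUSH 51 : 51
DUP     : 51 51
GT      : 0
PUSH -2 : 0 -2
OVER    : 0 -2 0
OVER    : 0 -2 0 -2
SWAP    : 0 -2 -2 0
STORE 1 : 0 -2 -2
LOAD 1  : 0 -2 -2 0
MUL     : 0 -2 0
ROT     : -2 0 0
SWAP    : -2 0 0
LT      : -2 0
PUSH -4 : -2 0 -4
LOAD 1  : -2 0 -4 0
DUP     : -2 0 -4 0 0
STORE 1 : -2 0 -4 0

0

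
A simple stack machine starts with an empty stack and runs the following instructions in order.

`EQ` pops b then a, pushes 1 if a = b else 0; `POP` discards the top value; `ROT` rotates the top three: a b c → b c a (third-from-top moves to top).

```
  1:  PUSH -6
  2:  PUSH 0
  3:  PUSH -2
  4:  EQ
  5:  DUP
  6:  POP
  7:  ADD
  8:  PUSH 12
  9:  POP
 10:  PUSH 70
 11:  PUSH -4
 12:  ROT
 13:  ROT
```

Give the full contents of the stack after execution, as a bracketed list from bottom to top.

PUSH -6  -6
PUSH 0   -6 0
PUSH -2  -6 0 -2
EQ       -6 0
DUP      -6 0 0
POP      -6 0
ADD      -6
PUSH 12  -6 12
POP      -6
PUSH 70  -6 70
PUSH -4  -6 70 -4
ROT      70 -4 -6
ROT      -4 -6 70

[-4, -6, 70]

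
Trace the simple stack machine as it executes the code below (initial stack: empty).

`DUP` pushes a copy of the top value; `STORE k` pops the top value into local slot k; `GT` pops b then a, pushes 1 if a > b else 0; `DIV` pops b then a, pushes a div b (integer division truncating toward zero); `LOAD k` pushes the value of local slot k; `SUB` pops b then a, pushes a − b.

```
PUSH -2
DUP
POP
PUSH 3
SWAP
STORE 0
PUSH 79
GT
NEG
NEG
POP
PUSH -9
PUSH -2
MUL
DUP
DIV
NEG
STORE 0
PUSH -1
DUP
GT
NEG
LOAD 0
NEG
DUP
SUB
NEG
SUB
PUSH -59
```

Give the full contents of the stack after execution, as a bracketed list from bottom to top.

PUSH -2  -> -2
DUP      -> -2 -2
POP      -> -2
PUSH 3   -> -2 3
SWAP     -> 3 -2
STORE 0  -> 3
PUSH 79  -> 3 79
GT       -> 0
NEG      -> 0
NEG      -> 0
POP      -> (empty)
PUSH -9  -> -9
PUSH -2  -> -9 -2
MUL      -> 18
DUP      -> 18 18
DIV      -> 1
NEG      -> -1
STORE 0  -> (empty)
PUSH -1  -> -1
DUP      -> -1 -1
GT       -> 0
NEG      -> 0
LOAD 0   -> 0 -1
NEG      -> 0 1
DUP      -> 0 1 1
SUB      -> 0 0
NEG      -> 0 0
SUB      -> 0
PUSH -59 -> 0 -59

[0, -59]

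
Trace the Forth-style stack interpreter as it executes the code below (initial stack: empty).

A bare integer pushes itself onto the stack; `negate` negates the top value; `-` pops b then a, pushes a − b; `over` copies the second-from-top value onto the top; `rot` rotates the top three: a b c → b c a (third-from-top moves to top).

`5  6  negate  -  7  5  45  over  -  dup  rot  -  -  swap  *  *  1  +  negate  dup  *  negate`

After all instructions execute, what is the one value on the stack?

5      : [5]
6      : [5, 6]
negate : [5, -6]
-      : [11]
7      : [11, 7]
5      : [11, 7, 5]
45     : [11, 7, 5, 45]
over   : [11, 7, 5, 45, 5]
-      : [11, 7, 5, 40]
dup    : [11, 7, 5, 40, 40]
rot    : [11, 7, 40, 40, 5]
-      : [11, 7, 40, 35]
-      : [11, 7, 5]
swap   : [11, 5, 7]
*      : [11, 35]
*      : [385]
1      : [385, 1]
+      : [386]
negate : [-386]
dup    : [-386, -386]
*      : [148996]
negate : [-148996]

-148996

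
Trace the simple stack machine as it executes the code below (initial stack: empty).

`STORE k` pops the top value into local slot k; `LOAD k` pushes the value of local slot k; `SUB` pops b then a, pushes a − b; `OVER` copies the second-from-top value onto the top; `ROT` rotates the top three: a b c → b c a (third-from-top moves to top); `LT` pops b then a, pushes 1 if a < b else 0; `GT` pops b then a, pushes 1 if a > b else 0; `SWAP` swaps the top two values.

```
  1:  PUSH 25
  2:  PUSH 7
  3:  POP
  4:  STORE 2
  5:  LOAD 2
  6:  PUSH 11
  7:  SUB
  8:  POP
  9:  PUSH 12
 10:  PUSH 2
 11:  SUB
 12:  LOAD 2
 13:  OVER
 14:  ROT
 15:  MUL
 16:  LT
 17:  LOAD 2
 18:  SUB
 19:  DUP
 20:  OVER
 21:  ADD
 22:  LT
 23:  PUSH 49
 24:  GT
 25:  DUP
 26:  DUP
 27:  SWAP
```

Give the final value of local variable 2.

25

PUSH 25 → 25
PUSH 7  → 25 7
POP     → 25
STORE 2 → (empty)
LOAD 2  → 25
PUSH 11 → 25 11
SUB     → 14
POP     → (empty)
PUSH 12 → 12
PUSH 2  → 12 2
SUB     → 10
LOAD 2  → 10 25
OVER    → 10 25 10
ROT     → 25 10 10
MUL     → 25 100
LT      → 1
LOAD 2  → 1 25
SUB     → -24
DUP     → -24 -24
OVER    → -24 -24 -24
ADD     → -24 -48
LT      → 0
PUSH 49 → 0 49
GT      → 0
DUP     → 0 0
DUP     → 0 0 0
SWAP    → 0 0 0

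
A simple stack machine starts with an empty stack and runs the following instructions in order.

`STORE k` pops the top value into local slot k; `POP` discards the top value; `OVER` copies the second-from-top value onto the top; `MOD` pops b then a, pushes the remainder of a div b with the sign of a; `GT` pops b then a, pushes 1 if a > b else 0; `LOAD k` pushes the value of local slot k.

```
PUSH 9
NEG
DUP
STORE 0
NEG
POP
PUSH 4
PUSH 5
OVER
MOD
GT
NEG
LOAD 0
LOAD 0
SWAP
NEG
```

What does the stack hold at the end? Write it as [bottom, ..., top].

PUSH 9  → 9
NEG     → -9
DUP     → -9 -9
STORE 0 → -9
NEG     → 9
POP     → (empty)
PUSH 4  → 4
PUSH 5  → 4 5
OVER    → 4 5 4
MOD     → 4 1
GT      → 1
NEG     → -1
LOAD 0  → -1 -9
LOAD 0  → -1 -9 -9
SWAP    → -1 -9 -9
NEG     → -1 -9 9

[-1, -9, 9]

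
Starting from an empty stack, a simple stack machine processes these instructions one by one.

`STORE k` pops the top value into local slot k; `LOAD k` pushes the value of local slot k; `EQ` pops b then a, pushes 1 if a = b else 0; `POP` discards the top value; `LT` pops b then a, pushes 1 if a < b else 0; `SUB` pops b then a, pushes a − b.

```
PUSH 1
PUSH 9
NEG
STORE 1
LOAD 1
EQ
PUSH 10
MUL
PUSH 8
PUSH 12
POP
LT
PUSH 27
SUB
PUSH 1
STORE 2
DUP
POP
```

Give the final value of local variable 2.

1

PUSH 1   [1]
PUSH 9   [1, 9]
NEG      [1, -9]
STORE 1  [1]
LOAD 1   [1, -9]
EQ       [0]
PUSH 10  [0, 10]
MUL      [0]
PUSH 8   [0, 8]
PUSH 12  [0, 8, 12]
POP      [0, 8]
LT       [1]
PUSH 27  [1, 27]
SUB      [-26]
PUSH 1   [-26, 1]
STORE 2  [-26]
DUP      [-26, -26]
POP      [-26]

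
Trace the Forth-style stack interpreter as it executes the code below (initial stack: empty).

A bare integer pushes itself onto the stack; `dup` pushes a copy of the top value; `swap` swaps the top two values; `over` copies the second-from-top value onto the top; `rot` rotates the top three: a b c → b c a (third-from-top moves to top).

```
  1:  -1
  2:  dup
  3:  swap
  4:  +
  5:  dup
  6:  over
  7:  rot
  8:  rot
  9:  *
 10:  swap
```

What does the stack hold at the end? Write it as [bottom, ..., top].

-1    -1
dup   -1 -1
swap  -1 -1
+     -2
dup   -2 -2
over  -2 -2 -2
rot   -2 -2 -2
rot   -2 -2 -2
*     -2 4
swap  4 -2

[4, -2]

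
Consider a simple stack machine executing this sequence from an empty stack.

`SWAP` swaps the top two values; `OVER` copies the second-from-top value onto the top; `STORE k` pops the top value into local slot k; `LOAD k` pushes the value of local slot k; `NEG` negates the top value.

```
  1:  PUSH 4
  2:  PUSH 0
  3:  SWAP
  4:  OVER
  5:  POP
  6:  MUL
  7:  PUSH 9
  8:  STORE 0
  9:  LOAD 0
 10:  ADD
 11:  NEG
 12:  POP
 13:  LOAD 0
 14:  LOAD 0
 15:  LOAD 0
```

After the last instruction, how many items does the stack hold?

3

PUSH 4   [4]
PUSH 0   [4, 0]
SWAP     [0, 4]
OVER     [0, 4, 0]
POP      [0, 4]
MUL      [0]
PUSH 9   [0, 9]
STORE 0  [0]
LOAD 0   [0, 9]
ADD      [9]
NEG      [-9]
POP      []
LOAD 0   [9]
LOAD 0   [9, 9]
LOAD 0   [9, 9, 9]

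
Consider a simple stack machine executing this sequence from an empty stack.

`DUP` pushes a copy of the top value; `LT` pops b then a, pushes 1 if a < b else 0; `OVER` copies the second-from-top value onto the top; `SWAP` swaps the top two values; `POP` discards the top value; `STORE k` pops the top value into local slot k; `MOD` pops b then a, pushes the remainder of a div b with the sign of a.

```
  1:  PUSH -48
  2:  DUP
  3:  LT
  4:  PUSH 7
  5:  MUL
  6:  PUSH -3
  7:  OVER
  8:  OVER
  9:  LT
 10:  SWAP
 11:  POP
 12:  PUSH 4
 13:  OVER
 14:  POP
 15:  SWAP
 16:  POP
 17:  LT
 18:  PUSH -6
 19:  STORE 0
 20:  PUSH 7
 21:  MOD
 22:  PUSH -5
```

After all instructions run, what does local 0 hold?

-6

PUSH -48 → [-48]
DUP      → [-48, -48]
LT       → [0]
PUSH 7   → [0, 7]
MUL      → [0]
PUSH -3  → [0, -3]
OVER     → [0, -3, 0]
OVER     → [0, -3, 0, -3]
LT       → [0, -3, 0]
SWAP     → [0, 0, -3]
POP      → [0, 0]
PUSH 4   → [0, 0, 4]
OVER     → [0, 0, 4, 0]
POP      → [0, 0, 4]
SWAP     → [0, 4, 0]
POP      → [0, 4]
LT       → [1]
PUSH -6  → [1, -6]
STORE 0  → [1]
PUSH 7   → [1, 7]
MOD      → [1]
PUSH -5  → [1, -5]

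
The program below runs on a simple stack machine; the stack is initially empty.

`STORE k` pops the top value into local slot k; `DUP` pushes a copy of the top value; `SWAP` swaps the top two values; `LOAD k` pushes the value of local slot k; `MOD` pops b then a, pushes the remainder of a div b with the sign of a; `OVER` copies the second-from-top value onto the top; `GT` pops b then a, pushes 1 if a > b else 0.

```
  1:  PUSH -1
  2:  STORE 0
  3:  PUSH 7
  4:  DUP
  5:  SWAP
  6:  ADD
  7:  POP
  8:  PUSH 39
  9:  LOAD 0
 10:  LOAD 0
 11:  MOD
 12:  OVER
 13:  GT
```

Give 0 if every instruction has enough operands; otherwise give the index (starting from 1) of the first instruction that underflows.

PUSH -1 → [-1]
STORE 0 → []
PUSH 7  → [7]
DUP     → [7, 7]
SWAP    → [7, 7]
ADD     → [14]
POP     → []
PUSH 39 → [39]
LOAD 0  → [39, -1]
LOAD 0  → [39, -1, -1]
MOD     → [39, 0]
OVER    → [39, 0, 39]
GT      → [39, 0]

0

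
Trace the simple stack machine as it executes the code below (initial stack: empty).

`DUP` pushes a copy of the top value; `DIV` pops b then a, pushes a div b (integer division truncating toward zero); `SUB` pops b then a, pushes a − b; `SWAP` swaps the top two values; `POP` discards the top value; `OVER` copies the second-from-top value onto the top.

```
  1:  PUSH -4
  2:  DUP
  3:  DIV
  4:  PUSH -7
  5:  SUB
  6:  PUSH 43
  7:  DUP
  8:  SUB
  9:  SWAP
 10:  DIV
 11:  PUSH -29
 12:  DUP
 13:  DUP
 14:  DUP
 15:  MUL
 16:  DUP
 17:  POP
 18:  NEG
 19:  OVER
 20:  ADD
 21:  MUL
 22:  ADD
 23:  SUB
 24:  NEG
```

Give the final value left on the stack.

25201

PUSH -4  -> -4
DUP      -> -4 -4
DIV      -> 1
PUSH -7  -> 1 -7
SUB      -> 8
PUSH 43  -> 8 43
DUP      -> 8 43 43
SUB      -> 8 0
SWAP     -> 0 8
DIV      -> 0
PUSH -29 -> 0 -29
DUP      -> 0 -29 -29
DUP      -> 0 -29 -29 -29
DUP      -> 0 -29 -29 -29 -29
MUL      -> 0 -29 -29 841
DUP      -> 0 -29 -29 841 841
POP      -> 0 -29 -29 841
NEG      -> 0 -29 -29 -841
OVER     -> 0 -29 -29 -841 -29
ADD      -> 0 -29 -29 -870
MUL      -> 0 -29 25230
ADD      -> 0 25201
SUB      -> -25201
NEG      -> 25201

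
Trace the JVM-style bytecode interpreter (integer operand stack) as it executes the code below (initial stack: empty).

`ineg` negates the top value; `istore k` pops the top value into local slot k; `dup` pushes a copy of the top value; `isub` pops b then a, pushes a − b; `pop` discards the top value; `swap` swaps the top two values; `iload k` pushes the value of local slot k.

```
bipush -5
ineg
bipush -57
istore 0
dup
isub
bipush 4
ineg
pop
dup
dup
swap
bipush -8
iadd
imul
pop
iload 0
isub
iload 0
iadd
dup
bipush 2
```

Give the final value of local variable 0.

bipush -5  -> -5
ineg       -> 5
bipush -57 -> 5 -57
istore 0   -> 5
dup        -> 5 5
isub       -> 0
bipush 4   -> 0 4
ineg       -> 0 -4
pop        -> 0
dup        -> 0 0
dup        -> 0 0 0
swap       -> 0 0 0
bipush -8  -> 0 0 0 -8
iadd       -> 0 0 -8
imul       -> 0 0
pop        -> 0
iload 0    -> 0 -57
isub       -> 57
iload 0    -> 57 -57
iadd       -> 0
dup        -> 0 0
bipush 2   -> 0 0 2

-57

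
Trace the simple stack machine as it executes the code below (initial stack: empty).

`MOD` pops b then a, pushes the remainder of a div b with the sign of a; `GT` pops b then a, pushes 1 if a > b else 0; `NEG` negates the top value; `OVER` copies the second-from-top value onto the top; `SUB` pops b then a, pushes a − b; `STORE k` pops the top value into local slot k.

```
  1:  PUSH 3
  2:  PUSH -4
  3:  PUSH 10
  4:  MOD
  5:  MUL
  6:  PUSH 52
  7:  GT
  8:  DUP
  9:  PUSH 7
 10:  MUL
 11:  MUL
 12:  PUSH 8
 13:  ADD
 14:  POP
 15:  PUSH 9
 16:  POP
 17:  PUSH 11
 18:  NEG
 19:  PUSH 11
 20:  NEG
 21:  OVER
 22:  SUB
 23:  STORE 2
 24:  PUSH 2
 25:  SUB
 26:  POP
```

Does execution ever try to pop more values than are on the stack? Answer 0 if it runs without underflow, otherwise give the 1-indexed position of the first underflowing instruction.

0

PUSH 3  → 3
PUSH -4 → 3 -4
PUSH 10 → 3 -4 10
MOD     → 3 -4
MUL     → -12
PUSH 52 → -12 52
GT      → 0
DUP     → 0 0
PUSH 7  → 0 0 7
MUL     → 0 0
MUL     → 0
PUSH 8  → 0 8
ADD     → 8
POP     → (empty)
PUSH 9  → 9
POP     → (empty)
PUSH 11 → 11
NEG     → -11
PUSH 11 → -11 11
NEG     → -11 -11
OVER    → -11 -11 -11
SUB     → -11 0
STORE 2 → -11
PUSH 2  → -11 2
SUB     → -13
POP     → (empty)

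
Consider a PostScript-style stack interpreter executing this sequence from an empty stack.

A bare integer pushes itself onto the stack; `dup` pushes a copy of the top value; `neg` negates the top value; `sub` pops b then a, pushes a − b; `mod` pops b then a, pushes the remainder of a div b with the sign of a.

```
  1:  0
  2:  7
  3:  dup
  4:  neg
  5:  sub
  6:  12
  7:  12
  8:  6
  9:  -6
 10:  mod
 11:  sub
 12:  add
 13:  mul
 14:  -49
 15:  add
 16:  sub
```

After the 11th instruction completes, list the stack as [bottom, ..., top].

[0, 14, 12, 12]

0   → [0]
7   → [0, 7]
dup → [0, 7, 7]
neg → [0, 7, -7]
sub → [0, 14]
12  → [0, 14, 12]
12  → [0, 14, 12, 12]
6   → [0, 14, 12, 12, 6]
-6  → [0, 14, 12, 12, 6, -6]
mod → [0, 14, 12, 12, 0]
sub → [0, 14, 12, 12]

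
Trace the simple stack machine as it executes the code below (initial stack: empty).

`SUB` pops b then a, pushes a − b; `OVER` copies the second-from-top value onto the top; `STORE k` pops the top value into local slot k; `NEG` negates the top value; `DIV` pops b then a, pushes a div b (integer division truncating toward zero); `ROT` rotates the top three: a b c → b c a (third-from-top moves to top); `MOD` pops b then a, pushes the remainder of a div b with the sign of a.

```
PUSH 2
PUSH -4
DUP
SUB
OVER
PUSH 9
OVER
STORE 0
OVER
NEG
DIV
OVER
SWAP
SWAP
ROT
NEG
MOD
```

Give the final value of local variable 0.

PUSH 2  → [2]
PUSH -4 → [2, -4]
DUP     → [2, -4, -4]
SUB     → [2, 0]
OVER    → [2, 0, 2]
PUSH 9  → [2, 0, 2, 9]
OVER    → [2, 0, 2, 9, 2]
STORE 0 → [2, 0, 2, 9]
OVER    → [2, 0, 2, 9, 2]
NEG     → [2, 0, 2, 9, -2]
DIV     → [2, 0, 2, -4]
OVER    → [2, 0, 2, -4, 2]
SWAP    → [2, 0, 2, 2, -4]
SWAP    → [2, 0, 2, -4, 2]
ROT     → [2, 0, -4, 2, 2]
NEG     → [2, 0, -4, 2, -2]
MOD     → [2, 0, -4, 0]

2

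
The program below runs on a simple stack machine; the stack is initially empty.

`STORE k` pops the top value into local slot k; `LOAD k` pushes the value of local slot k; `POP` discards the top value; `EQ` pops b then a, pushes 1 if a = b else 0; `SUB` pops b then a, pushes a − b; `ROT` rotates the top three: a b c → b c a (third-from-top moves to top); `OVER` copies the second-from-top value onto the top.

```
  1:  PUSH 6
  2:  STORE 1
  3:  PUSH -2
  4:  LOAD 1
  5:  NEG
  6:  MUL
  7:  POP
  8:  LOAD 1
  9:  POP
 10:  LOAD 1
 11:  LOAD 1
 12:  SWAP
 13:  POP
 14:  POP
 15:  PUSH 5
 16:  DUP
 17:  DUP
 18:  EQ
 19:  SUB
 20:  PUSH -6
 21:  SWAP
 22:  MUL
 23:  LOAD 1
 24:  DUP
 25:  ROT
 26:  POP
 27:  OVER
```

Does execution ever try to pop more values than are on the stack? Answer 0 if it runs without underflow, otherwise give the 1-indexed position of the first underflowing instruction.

0

PUSH 6   [6]
STORE 1  []
PUSH -2  [-2]
LOAD 1   [-2, 6]
NEG      [-2, -6]
MUL      [12]
POP      []
LOAD 1   [6]
POP      []
LOAD 1   [6]
LOAD 1   [6, 6]
SWAP     [6, 6]
POP      [6]
POP      []
PUSH 5   [5]
DUP      [5, 5]
DUP      [5, 5, 5]
EQ       [5, 1]
SUB      [4]
PUSH -6  [4, -6]
SWAP     [-6, 4]
MUL      [-24]
LOAD 1   [-24, 6]
DUP      [-24, 6, 6]
ROT      [6, 6, -24]
POP      [6, 6]
OVER     [6, 6, 6]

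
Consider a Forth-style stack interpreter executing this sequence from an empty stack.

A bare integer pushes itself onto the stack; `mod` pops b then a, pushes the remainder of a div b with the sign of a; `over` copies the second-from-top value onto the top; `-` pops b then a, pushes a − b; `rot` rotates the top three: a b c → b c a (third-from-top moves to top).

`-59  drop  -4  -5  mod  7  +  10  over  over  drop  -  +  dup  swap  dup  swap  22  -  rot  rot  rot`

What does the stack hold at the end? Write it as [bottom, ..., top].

-59  : [-59]
drop : []
-4   : [-4]
-5   : [-4, -5]
mod  : [-4]
7    : [-4, 7]
+    : [3]
10   : [3, 10]
over : [3, 10, 3]
over : [3, 10, 3, 10]
drop : [3, 10, 3]
-    : [3, 7]
+    : [10]
dup  : [10, 10]
swap : [10, 10]
dup  : [10, 10, 10]
swap : [10, 10, 10]
22   : [10, 10, 10, 22]
-    : [10, 10, -12]
rot  : [10, -12, 10]
rot  : [-12, 10, 10]
rot  : [10, 10, -12]

[10, 10, -12]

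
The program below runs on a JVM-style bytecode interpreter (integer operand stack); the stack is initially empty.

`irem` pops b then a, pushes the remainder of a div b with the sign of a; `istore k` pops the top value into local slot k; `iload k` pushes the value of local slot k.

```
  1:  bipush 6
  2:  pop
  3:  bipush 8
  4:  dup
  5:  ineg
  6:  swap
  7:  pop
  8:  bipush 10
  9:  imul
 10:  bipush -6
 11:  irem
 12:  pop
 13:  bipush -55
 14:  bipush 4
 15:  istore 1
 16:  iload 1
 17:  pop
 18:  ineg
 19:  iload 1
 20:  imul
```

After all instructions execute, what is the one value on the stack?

bipush 6   -> 6
pop        -> (empty)
bipush 8   -> 8
dup        -> 8 8
ineg       -> 8 -8
swap       -> -8 8
pop        -> -8
bipush 10  -> -8 10
imul       -> -80
bipush -6  -> -80 -6
irem       -> -2
pop        -> (empty)
bipush -55 -> -55
bipush 4   -> -55 4
istore 1   -> -55
iload 1    -> -55 4
pop        -> -55
ineg       -> 55
iload 1    -> 55 4
imul       -> 220

220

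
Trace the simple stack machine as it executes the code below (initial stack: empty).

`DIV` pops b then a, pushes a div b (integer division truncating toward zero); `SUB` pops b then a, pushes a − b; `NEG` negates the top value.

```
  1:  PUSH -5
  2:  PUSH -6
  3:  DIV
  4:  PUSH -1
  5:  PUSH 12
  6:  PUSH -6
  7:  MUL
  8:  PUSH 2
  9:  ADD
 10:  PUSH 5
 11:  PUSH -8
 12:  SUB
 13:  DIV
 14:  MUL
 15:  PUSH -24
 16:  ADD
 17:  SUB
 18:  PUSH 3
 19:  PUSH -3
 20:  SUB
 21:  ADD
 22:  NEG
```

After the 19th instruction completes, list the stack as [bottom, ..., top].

PUSH -5  -> -5
PUSH -6  -> -5 -6
DIV      -> 0
PUSH -1  -> 0 -1
PUSH 12  -> 0 -1 12
PUSH -6  -> 0 -1 12 -6
MUL      -> 0 -1 -72
PUSH 2   -> 0 -1 -72 2
ADD      -> 0 -1 -70
PUSH 5   -> 0 -1 -70 5
PUSH -8  -> 0 -1 -70 5 -8
SUB      -> 0 -1 -70 13
DIV      -> 0 -1 -5
MUL      -> 0 5
PUSH -24 -> 0 5 -24
ADD      -> 0 -19
SUB      -> 19
PUSH 3   -> 19 3
PUSH -3  -> 19 3 -3

[19, 3, -3]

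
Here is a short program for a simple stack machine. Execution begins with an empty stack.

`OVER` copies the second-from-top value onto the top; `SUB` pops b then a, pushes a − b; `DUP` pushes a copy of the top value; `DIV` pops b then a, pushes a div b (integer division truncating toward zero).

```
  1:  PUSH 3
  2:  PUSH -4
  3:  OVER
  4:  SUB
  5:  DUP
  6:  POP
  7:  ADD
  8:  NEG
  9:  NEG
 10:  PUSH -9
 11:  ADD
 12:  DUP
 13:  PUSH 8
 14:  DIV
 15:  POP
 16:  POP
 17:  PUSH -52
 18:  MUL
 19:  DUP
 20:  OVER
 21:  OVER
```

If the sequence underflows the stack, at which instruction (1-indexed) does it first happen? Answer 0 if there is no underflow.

PUSH 3    [3]
PUSH -4   [3, -4]
OVER      [3, -4, 3]
SUB       [3, -7]
DUP       [3, -7, -7]
POP       [3, -7]
ADD       [-4]
NEG       [4]
NEG       [-4]
PUSH -9   [-4, -9]
ADD       [-13]
DUP       [-13, -13]
PUSH 8    [-13, -13, 8]
DIV       [-13, -1]
POP       [-13]
POP       []
PUSH -52  [-52]
MUL  — needs 2 operands, stack has 1 → underflow

18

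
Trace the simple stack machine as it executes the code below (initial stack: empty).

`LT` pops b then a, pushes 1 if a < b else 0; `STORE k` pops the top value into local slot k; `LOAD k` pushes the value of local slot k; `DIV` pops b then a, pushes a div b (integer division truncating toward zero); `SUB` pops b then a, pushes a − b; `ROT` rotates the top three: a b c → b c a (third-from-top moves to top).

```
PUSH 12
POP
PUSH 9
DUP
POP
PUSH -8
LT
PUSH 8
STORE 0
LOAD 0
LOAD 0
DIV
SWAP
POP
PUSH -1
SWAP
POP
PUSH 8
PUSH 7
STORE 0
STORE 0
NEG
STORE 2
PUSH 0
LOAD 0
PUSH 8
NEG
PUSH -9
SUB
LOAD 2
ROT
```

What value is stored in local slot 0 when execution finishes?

PUSH 12  [12]
POP      []
PUSH 9   [9]
DUP      [9, 9]
POP      [9]
PUSH -8  [9, -8]
LT       [0]
PUSH 8   [0, 8]
STORE 0  [0]
LOAD 0   [0, 8]
LOAD 0   [0, 8, 8]
DIV      [0, 1]
SWAP     [1, 0]
POP      [1]
PUSH -1  [1, -1]
SWAP     [-1, 1]
POP      [-1]
PUSH 8   [-1, 8]
PUSH 7   [-1, 8, 7]
STORE 0  [-1, 8]
STORE 0  [-1]
NEG      [1]
STORE 2  []
PUSH 0   [0]
LOAD 0   [0, 8]
PUSH 8   [0, 8, 8]
NEG      [0, 8, -8]
PUSH -9  [0, 8, -8, -9]
SUB      [0, 8, 1]
LOAD 2   [0, 8, 1, 1]
ROT      [0, 1, 1, 8]

8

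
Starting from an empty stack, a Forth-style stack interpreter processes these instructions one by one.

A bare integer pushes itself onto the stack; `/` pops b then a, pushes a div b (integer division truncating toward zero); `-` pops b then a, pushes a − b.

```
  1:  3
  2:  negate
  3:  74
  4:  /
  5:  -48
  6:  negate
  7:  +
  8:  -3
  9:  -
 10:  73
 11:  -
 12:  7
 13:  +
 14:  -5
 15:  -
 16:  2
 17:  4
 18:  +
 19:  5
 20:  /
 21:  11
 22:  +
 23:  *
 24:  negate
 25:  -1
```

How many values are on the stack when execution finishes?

2

3      → 3
negate → -3
74     → -3 74
/      → 0
-48    → 0 -48
negate → 0 48
+      → 48
-3     → 48 -3
-      → 51
73     → 51 73
-      → -22
7      → -22 7
+      → -15
-5     → -15 -5
-      → -10
2      → -10 2
4      → -10 2 4
+      → -10 6
5      → -10 6 5
/      → -10 1
11     → -10 1 11
+      → -10 12
*      → -120
negate → 120
-1     → 120 -1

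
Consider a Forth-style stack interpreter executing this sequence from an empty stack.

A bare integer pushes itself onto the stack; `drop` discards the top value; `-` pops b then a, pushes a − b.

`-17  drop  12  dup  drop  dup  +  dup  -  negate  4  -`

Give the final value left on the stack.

-17    → -17
drop   → (empty)
12     → 12
dup    → 12 12
drop   → 12
dup    → 12 12
+      → 24
dup    → 24 24
-      → 0
negate → 0
4      → 0 4
-      → -4

-4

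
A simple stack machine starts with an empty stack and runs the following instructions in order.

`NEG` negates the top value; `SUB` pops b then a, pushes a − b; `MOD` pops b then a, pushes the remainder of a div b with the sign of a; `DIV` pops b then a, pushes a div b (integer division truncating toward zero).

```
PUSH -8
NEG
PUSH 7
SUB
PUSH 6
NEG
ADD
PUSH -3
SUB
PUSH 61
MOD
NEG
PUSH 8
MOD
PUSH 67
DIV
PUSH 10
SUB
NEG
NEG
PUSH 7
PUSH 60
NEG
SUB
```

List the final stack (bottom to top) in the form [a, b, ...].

[-10, 67]

PUSH -8 : -8
NEG     : 8
PUSH 7  : 8 7
SUB     : 1
PUSH 6  : 1 6
NEG     : 1 -6
ADD     : -5
PUSH -3 : -5 -3
SUB     : -2
PUSH 61 : -2 61
MOD     : -2
NEG     : 2
PUSH 8  : 2 8
MOD     : 2
PUSH 67 : 2 67
DIV     : 0
PUSH 10 : 0 10
SUB     : -10
NEG     : 10
NEG     : -10
PUSH 7  : -10 7
PUSH 60 : -10 7 60
NEG     : -10 7 -60
SUB     : -10 67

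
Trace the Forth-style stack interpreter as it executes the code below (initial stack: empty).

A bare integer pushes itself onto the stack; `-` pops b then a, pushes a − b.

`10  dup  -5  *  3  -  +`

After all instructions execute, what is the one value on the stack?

-43

10   10
dup  10 10
-5   10 10 -5
*    10 -50
3    10 -50 3
-    10 -53
+    -43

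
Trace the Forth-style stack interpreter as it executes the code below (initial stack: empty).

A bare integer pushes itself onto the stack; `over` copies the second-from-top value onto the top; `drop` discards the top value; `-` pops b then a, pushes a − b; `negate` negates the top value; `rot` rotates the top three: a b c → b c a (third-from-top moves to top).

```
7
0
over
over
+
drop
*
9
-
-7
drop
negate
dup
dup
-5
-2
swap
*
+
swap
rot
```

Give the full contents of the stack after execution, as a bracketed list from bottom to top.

7      -> [7]
0      -> [7, 0]
over   -> [7, 0, 7]
over   -> [7, 0, 7, 0]
+      -> [7, 0, 7]
drop   -> [7, 0]
*      -> [0]
9      -> [0, 9]
-      -> [-9]
-7     -> [-9, -7]
drop   -> [-9]
negate -> [9]
dup    -> [9, 9]
dup    -> [9, 9, 9]
-5     -> [9, 9, 9, -5]
-2     -> [9, 9, 9, -5, -2]
swap   -> [9, 9, 9, -2, -5]
*      -> [9, 9, 9, 10]
+      -> [9, 9, 19]
swap   -> [9, 19, 9]
rot    -> [19, 9, 9]

[19, 9, 9]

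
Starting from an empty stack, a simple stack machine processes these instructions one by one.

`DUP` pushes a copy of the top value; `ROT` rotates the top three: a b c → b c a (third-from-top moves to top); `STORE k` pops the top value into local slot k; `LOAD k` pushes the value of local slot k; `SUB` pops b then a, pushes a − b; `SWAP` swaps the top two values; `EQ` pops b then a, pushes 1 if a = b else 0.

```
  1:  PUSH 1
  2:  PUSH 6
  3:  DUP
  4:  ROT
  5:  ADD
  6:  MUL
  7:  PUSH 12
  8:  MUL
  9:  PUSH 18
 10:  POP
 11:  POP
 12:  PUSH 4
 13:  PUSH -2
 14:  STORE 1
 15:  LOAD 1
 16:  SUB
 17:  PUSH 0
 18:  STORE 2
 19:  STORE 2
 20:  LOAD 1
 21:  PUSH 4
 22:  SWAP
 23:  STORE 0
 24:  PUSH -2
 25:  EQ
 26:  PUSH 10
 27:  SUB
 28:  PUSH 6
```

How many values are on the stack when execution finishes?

2

PUSH 1  -> [1]
PUSH 6  -> [1, 6]
DUP     -> [1, 6, 6]
ROT     -> [6, 6, 1]
ADD     -> [6, 7]
MUL     -> [42]
PUSH 12 -> [42, 12]
MUL     -> [504]
PUSH 18 -> [504, 18]
POP     -> [504]
POP     -> []
PUSH 4  -> [4]
PUSH -2 -> [4, -2]
STORE 1 -> [4]
LOAD 1  -> [4, -2]
SUB     -> [6]
PUSH 0  -> [6, 0]
STORE 2 -> [6]
STORE 2 -> []
LOAD 1  -> [-2]
PUSH 4  -> [-2, 4]
SWAP    -> [4, -2]
STORE 0 -> [4]
PUSH -2 -> [4, -2]
EQ      -> [0]
PUSH 10 -> [0, 10]
SUB     -> [-10]
PUSH 6  -> [-10, 6]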